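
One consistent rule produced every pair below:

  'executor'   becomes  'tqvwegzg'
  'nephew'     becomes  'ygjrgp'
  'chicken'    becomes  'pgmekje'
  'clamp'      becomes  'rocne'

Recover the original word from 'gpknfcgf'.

deadline

The word is reversed, then every letter is shifted forward by 2.
Undoing it on gpknfcgf: shift back: g−2=e, p−2=n, k−2=i, n−2=l, f−2=d, c−2=a, g−2=e, f−2=d → enildaed; then reverse → deadline.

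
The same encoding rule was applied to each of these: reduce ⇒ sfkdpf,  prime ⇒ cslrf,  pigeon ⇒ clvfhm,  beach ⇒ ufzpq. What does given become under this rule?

vlyfm

r(17)→s(18) and e(4)→f(5) fit y≡21x+25 (mod 26); the inverse of 21 mod 26 is 5. This is an affine cipher: with a=0,…,z=25, each position x becomes (21x+25) mod 26.
On given: g(6)→21·6+25≡21=v; i(8)→21·8+25≡11=l; v(21)→21·21+25≡24=y; e(4)→21·4+25≡5=f; n(13)→21·13+25≡12=m (all mod 26).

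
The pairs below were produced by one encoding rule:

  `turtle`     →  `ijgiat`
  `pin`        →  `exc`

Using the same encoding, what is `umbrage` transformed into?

jbqgpvt

Compare letters: t→i is +15, u→j is +15, r→g is +15 — a constant shift. It's a constant shift of +15 (ROT15).
On umbrage: u+15=j, m+15=b, b+15=q, r+15=g, a+15=p, g+15=v, e+15=t.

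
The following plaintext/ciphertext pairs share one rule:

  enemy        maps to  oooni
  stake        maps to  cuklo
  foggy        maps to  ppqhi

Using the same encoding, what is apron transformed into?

kqbpx

Shifts by position in enemy: pos 0: e→o (+10), pos 1: n→o (+1), pos 2: e→o (+10), pos 3: m→n (+1) — repeating every 2. The shifts repeat in a cycle of length 2: positions 0,1,… shift by +10, +1, then the pattern repeats.
On apron: a+10=k, p+1=q, r+10=b, o+1=p, n+10=x.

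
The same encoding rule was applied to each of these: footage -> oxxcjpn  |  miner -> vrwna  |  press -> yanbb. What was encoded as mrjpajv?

diagram

Compare letters: f→o is +9, o→x is +9, o→x is +9 — a constant shift. Every letter moves 9 places later in the alphabet, wrapping around z→a.
Reversing it on mrjpajv: m−9=d, r−9=i, j−9=a, p−9=g, a−9=r, j−9=a, v−9=m.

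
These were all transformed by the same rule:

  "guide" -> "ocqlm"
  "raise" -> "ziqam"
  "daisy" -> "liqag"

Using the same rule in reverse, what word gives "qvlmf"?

index

Compare letters: g→o is +8, u→c is +8, i→q is +8 — a constant shift. Each letter is shifted forward by 8 in the alphabet (a Caesar shift of +8).
Decoding qvlmf: q−8=i, v−8=n, l−8=d, m−8=e, f−8=x.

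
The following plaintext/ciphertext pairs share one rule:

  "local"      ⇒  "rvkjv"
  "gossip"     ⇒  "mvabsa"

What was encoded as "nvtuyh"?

hollow

In local: l→r is +6, o→v is +7, c→k is +8, a→j is +9 — the shift increases by 1 each position. The shift increases by 1 at each position, starting from +6: 6, 7, 8, ….
Reversing it on nvtuyh: n−6=h, v−7=o, t−8=l, u−9=l, y−10=o, h−11=w.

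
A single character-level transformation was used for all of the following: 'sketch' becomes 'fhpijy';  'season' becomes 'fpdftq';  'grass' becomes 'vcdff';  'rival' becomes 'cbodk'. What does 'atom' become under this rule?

s(18)→f(5) and k(10)→h(7) fit y≡3x+3 (mod 26); the inverse of 3 mod 26 is 9. Treating letters as 0–25, the rule is x ↦ 3x + 3 (mod 26).
On atom: a(0)→3·0+3≡3=d; t(19)→3·19+3≡8=i; o(14)→3·14+3≡19=t; m(12)→3·12+3≡13=n (all mod 26).

ditn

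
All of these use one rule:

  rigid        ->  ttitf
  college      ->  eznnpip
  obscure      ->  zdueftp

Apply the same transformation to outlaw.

The shift depends on letter class: consonant r→t is +2, but vowel i→t is +11. The rule splits by letter class: vowels +11, consonants +2.
Applying it to outlaw: o(vowel)+11=z, u(vowel)+11=f, t(cons)+2=v, l(cons)+2=n, a(vowel)+11=l, w(cons)+2=y.

zfvnly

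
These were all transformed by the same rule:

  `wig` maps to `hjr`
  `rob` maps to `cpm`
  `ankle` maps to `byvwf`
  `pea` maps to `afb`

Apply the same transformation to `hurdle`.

Two shifts are in play — +1 for a/e/i/o/u, +11 for every other letter.
For hurdle: h(cons)+11=s, u(vowel)+1=v, r(cons)+11=c, d(cons)+11=o, l(cons)+11=w, e(vowel)+1=f.

svcowf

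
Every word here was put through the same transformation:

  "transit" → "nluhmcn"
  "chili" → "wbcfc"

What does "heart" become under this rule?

Compare letters: t→n is +20, r→l is +20, a→u is +20 — a constant shift. Every letter moves 20 places later in the alphabet, wrapping around z→a.
On heart: h+20=b, e+20=y, a+20=u, r+20=l, t+20=n.

byuln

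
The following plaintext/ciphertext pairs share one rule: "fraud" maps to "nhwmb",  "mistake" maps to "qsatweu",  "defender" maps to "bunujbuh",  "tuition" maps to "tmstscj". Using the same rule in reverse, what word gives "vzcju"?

phone

f(5)→n(13) and r(17)→h(7) fit y≡19x+22 (mod 26); the inverse of 19 mod 26 is 11. Treating letters as 0–25, the rule is x ↦ 19x + 22 (mod 26).
Decoding vzcju: v(21)→11·(21−22)≡15=p; z(25)→11·(25−22)≡7=h; c(2)→11·(2−22)≡14=o; j(9)→11·(9−22)≡13=n; u(20)→11·(20−22)≡4=e (all mod 26).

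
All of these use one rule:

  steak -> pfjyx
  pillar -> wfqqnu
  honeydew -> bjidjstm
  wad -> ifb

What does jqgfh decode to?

Read the word backwards and shift each letter +5.
Undoing it on jqgfh: shift back: j−5=e, q−5=l, g−5=b, f−5=a, h−5=c → elbac; then reverse → cable.

cable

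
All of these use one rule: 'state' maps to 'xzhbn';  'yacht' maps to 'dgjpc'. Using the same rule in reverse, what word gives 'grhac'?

In state: s→x is +5, t→z is +6, a→h is +7, t→b is +8 — the shift increases by 1 each position. Letter i (0-indexed) is shifted by i+5, so successive shifts are 5, 6, 7, ….
Decoding grhac: g−5=b, r−6=l, h−7=a, a−8=s, c−9=t.

blast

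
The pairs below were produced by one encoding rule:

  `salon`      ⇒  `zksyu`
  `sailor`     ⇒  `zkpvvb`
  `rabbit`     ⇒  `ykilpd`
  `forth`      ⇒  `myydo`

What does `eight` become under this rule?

lsnra

Shifts by position in salon: pos 0: s→z (+7), pos 1: a→k (+10), pos 2: l→s (+7), pos 3: o→y (+10) — repeating every 2. The shifts repeat in a cycle of length 2: positions 0,1,… shift by +7, +10, then the pattern repeats.
On eight: e+7=l, i+10=s, g+7=n, h+10=r, t+7=a.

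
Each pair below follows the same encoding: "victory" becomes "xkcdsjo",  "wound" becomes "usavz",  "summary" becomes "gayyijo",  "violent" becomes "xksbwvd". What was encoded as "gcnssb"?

school

v(21)→x(23) and i(8)→k(10) fit y≡23x+8 (mod 26); the inverse of 23 mod 26 is 17. This is an affine cipher: with a=0,…,z=25, each position x becomes (23x+8) mod 26.
Reversing it on gcnssb: g(6)→17·(6−8)≡18=s; c(2)→17·(2−8)≡2=c; n(13)→17·(13−8)≡7=h; s(18)→17·(18−8)≡14=o; s(18)→17·(18−8)≡14=o; b(1)→17·(1−8)≡11=l (all mod 26).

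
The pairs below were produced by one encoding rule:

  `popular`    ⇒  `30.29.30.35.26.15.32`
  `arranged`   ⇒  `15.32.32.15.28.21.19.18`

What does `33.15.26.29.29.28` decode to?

p is letter #16 and maps to 30: an offset of 14. Letters become their 1-based position plus 14 (so a→15, b→16, …).
Decoding 33.15.26.29.29.28: 33→(33−14)÷1=19=s, 15→(15−14)÷1=1=a, 26→(26−14)÷1=12=l, 29→(29−14)÷1=15=o, 29→(29−14)÷1=15=o, 28→(28−14)÷1=14=n.

saloon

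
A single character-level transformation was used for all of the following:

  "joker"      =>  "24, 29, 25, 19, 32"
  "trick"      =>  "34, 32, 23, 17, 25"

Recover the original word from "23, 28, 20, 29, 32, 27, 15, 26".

informal

j is letter #10 and maps to 24: an offset of 14. Letters become their 1-based position plus 14 (so a→15, b→16, …).
Decoding 23, 28, 20, 29, 32, 27, 15, 26: 23→(23−14)÷1=9=i, 28→(28−14)÷1=14=n, 20→(20−14)÷1=6=f, 29→(29−14)÷1=15=o, 32→(32−14)÷1=18=r, 27→(27−14)÷1=13=m, 15→(15−14)÷1=1=a, 26→(26−14)÷1=12=l.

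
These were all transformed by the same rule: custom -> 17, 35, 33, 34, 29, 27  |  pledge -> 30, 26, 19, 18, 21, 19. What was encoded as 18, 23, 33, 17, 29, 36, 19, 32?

discover

c is letter #3 and maps to 17: an offset of 14. The number is (letter's place in the alphabet, a=1) + 14.
Reversing it on 18, 23, 33, 17, 29, 36, 19, 32: 18→(18−14)÷1=4=d, 23→(23−14)÷1=9=i, 33→(33−14)÷1=19=s, 17→(17−14)÷1=3=c, 29→(29−14)÷1=15=o, 36→(36−14)÷1=22=v, 19→(19−14)÷1=5=e, 32→(32−14)÷1=18=r.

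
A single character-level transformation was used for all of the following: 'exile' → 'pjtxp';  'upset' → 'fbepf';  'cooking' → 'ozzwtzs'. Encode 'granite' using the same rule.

sdlztfp

Vowels shift forward by 11 and consonants shift forward by 12.
For granite: g(cons)+12=s, r(cons)+12=d, a(vowel)+11=l, n(cons)+12=z, i(vowel)+11=t, t(cons)+12=f, e(vowel)+11=p.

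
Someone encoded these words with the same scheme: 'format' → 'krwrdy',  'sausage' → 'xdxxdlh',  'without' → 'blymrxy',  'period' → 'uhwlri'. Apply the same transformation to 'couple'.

The shift depends on letter class: consonant f→k is +5, but vowel o→r is +3. Two shifts are in play — +3 for a/e/i/o/u, +5 for every other letter.
For couple: c(cons)+5=h, o(vowel)+3=r, u(vowel)+3=x, p(cons)+5=u, l(cons)+5=q, e(vowel)+3=h.

hrxuqh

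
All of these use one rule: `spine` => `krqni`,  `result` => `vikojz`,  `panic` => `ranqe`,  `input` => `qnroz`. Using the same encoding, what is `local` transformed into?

jceaj

Treating letters as 0–25, the rule is x ↦ 15x + 0 (mod 26).
For local: l(11)→15·11+0≡9=j; o(14)→15·14+0≡2=c; c(2)→15·2+0≡4=e; a(0)→15·0+0≡0=a; l(11)→15·11+0≡9=j (all mod 26).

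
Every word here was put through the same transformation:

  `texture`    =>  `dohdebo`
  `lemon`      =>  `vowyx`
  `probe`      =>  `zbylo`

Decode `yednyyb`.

outdoor

Compare letters: t→d is +10, e→o is +10, x→h is +10 — a constant shift. This is a Caesar cipher with shift 10.
Reversing it on yednyyb: y−10=o, e−10=u, d−10=t, n−10=d, y−10=o, y−10=o, b−10=r.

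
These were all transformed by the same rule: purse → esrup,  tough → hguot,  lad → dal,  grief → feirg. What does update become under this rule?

The output letters match the input read backwards: purse reversed is esrup. It's just the letters in reverse order.
Applying it to update: reverse → etadpu.

etadpu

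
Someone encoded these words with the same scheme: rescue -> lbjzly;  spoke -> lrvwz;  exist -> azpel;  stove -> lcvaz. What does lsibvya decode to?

The output letters match the input read backwards, each shifted +7: rescue reversed is eucser. Two steps: reverse the string, then apply a Caesar shift of +7.
Decoding lsibvya: shift back: l−7=e, s−7=l, i−7=b, b−7=u, v−7=o, y−7=r, a−7=t → elbuort; then reverse → trouble.

trouble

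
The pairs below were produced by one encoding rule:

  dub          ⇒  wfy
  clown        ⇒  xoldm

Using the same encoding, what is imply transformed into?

This is the alphabet-reversal cipher (Atbash): a becomes z, b becomes y, etc.
For imply: i↔r, m↔n, p↔k, l↔o, y↔b.

rnkob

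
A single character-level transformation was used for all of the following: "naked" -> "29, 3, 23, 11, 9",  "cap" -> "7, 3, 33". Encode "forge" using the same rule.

n(#14)→29 and a(#1)→3: differences scale by 2, so n = 2·pos + 1. Each letter becomes 2×(its alphabet position, a=1..z=26) + 1.
Applying it to forge: f=6→13, o=15→31, r=18→37, g=7→15, e=5→11.

13, 31, 37, 15, 11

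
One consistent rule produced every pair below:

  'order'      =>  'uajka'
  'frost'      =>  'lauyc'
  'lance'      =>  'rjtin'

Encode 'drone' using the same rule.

jautn

Shifts by position in order: pos 0: o→u (+6), pos 1: r→a (+9), pos 2: d→j (+6), pos 3: e→k (+6), pos 4: r→a (+9) — repeating every 3. The shifts repeat in a cycle of length 3: positions 0,1,… shift by +6, +9, +6, then the pattern repeats.
For drone: d+6=j, r+9=a, o+6=u, n+6=t, e+9=n.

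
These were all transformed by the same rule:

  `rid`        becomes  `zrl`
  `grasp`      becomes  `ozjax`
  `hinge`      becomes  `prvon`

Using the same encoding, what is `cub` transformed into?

The shift depends on letter class: consonant r→z is +8, but vowel i→r is +9. Two shifts are in play — +9 for a/e/i/o/u, +8 for every other letter.
For cub: c(cons)+8=k, u(vowel)+9=d, b(cons)+8=j.

kdj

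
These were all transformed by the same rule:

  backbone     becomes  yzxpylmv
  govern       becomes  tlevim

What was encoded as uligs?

Each pair mirrors across the alphabet (b↔y, a↔z, c↔x): positions sum to 25. Each letter is replaced by its mirror in the alphabet: a↔z, b↔y, c↔x, and so on (the Atbash cipher).
Decoding uligs: u↔f, l↔o, i↔r, g↔t, s↔h.

forth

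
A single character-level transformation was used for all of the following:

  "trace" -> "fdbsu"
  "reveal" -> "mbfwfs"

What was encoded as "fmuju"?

The word is reversed, then every letter is shifted forward by 1.
Decoding fmuju: shift back: f−1=e, m−1=l, u−1=t, j−1=i, u−1=t → eltit; then reverse → title.

title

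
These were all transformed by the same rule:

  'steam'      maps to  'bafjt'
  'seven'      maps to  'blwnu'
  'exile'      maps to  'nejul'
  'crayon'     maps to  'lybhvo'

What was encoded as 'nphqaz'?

Shifts by position in steam: pos 0: s→b (+9), pos 1: t→a (+7), pos 2: e→f (+1), pos 3: a→j (+9), pos 4: m→t (+7) — repeating every 3. It's a Vigenère-style cipher with numeric key [9,7,1]: position i shifts by key[i mod 3].
Undoing it on nphqaz: n−9=e, p−7=i, h−1=g, q−9=h, a−7=t, z−1=y.

eighty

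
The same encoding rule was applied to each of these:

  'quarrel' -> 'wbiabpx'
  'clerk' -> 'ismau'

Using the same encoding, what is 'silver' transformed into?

ypteoc

In quarrel: q→w is +6, u→b is +7, a→i is +8, r→a is +9 — the shift increases by 1 each position. Letter i (0-indexed) is shifted by i+6, so successive shifts are 6, 7, 8, ….
Applying it to silver: s+6=y, i+7=p, l+8=t, v+9=e, e+10=o, r+11=c.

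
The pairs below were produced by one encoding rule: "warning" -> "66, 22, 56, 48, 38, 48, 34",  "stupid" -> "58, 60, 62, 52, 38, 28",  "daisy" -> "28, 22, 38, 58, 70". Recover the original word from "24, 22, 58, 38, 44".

Each letter becomes 2×(its alphabet position, a=1..z=26) + 20.
Undoing it on 24, 22, 58, 38, 44: 24→(24−20)÷2=2=b, 22→(22−20)÷2=1=a, 58→(58−20)÷2=19=s, 38→(38−20)÷2=9=i, 44→(44−20)÷2=12=l.

basil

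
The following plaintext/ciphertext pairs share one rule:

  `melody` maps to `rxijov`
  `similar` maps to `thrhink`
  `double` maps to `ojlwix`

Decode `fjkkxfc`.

correct

m(12)→r(17) and e(4)→x(23) fit y≡9x+13 (mod 26); the inverse of 9 mod 26 is 3. Each letter's alphabet position (a=0..z=25) is mapped through 9·x+13 mod 26 — an affine cipher.
Reversing it on fjkkxfc: f(5)→3·(5−13)≡2=c; j(9)→3·(9−13)≡14=o; k(10)→3·(10−13)≡17=r; k(10)→3·(10−13)≡17=r; x(23)→3·(23−13)≡4=e; f(5)→3·(5−13)≡2=c; c(2)→3·(2−13)≡19=t (all mod 26).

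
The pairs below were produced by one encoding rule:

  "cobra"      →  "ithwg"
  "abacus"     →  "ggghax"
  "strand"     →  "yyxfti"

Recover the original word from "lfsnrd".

family

Shifts by position in cobra: pos 0: c→i (+6), pos 1: o→t (+5), pos 2: b→h (+6), pos 3: r→w (+5) — repeating every 2. A repeating key of period 2 is used — shifts +6, +5 over and over.
Undoing it on lfsnrd: l−6=f, f−5=a, s−6=m, n−5=i, r−6=l, d−5=y.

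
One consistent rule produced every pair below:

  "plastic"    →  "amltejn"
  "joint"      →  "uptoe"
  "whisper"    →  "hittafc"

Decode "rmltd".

glass

Shifts by position in plastic: pos 0: p→a (+11), pos 1: l→m (+1), pos 2: a→l (+11), pos 3: s→t (+1) — repeating every 2. The shifts repeat in a cycle of length 2: positions 0,1,… shift by +11, +1, then the pattern repeats.
Reversing it on rmltd: r−11=g, m−1=l, l−11=a, t−1=s, d−11=s.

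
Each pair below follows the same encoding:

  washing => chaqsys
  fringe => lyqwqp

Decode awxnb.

upper

In washing: w→c is +6, a→h is +7, s→a is +8, h→q is +9 — the shift increases by 1 each position. The shift increases by 1 at each position, starting from +6: 6, 7, 8, ….
Undoing it on awxnb: a−6=u, w−7=p, x−8=p, n−9=e, b−10=r.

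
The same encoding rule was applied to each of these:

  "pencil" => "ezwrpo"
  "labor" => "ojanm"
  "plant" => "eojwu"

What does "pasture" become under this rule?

ejdulmz

p(15)→e(4) and e(4)→z(25) fit y≡17x+9 (mod 26); the inverse of 17 mod 26 is 23. This is an affine cipher: with a=0,…,z=25, each position x becomes (17x+9) mod 26.
Applying it to pasture: p(15)→17·15+9≡4=e; a(0)→17·0+9≡9=j; s(18)→17·18+9≡3=d; t(19)→17·19+9≡20=u; u(20)→17·20+9≡11=l; r(17)→17·17+9≡12=m; e(4)→17·4+9≡25=z (all mod 26).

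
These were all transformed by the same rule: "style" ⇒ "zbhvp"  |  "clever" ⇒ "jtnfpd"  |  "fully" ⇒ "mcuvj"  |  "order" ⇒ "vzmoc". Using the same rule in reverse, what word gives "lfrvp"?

exile

In style: s→z is +7, t→b is +8, y→h is +9, l→v is +10 — the shift increases by 1 each position. Each letter shifts forward by (position + 7), i.e. 7, 8, 9, … — the shift grows by one for each successive letter.
Reversing it on lfrvp: l−7=e, f−8=x, r−9=i, v−10=l, p−11=e.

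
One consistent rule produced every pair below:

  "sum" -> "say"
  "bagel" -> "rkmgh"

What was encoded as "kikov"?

piece

The output letters match the input read backwards, each shifted +6: sum reversed is mus. Two steps: reverse the string, then apply a Caesar shift of +6.
Decoding kikov: shift back: k−6=e, i−6=c, k−6=e, o−6=i, v−6=p → eceip; then reverse → piece.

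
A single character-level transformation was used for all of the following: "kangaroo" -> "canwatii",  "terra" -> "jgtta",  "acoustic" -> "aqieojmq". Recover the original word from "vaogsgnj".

k(10)→c(2) and a(0)→a(0) fit y≡21x+0 (mod 26); the inverse of 21 mod 26 is 5. Treating letters as 0–25, the rule is x ↦ 21x + 0 (mod 26).
Undoing it on vaogsgnj: v(21)→5·(21−0)≡1=b; a(0)→5·(0−0)≡0=a; o(14)→5·(14−0)≡18=s; g(6)→5·(6−0)≡4=e; s(18)→5·(18−0)≡12=m; g(6)→5·(6−0)≡4=e; n(13)→5·(13−0)≡13=n; j(9)→5·(9−0)≡19=t (all mod 26).

basement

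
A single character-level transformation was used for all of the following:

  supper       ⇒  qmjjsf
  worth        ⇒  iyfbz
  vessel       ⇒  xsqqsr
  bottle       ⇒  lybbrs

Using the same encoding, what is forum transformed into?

dyfmc

Treating letters as 0–25, the rule is x ↦ 11x + 0 (mod 26).
On forum: f(5)→11·5+0≡3=d; o(14)→11·14+0≡24=y; r(17)→11·17+0≡5=f; u(20)→11·20+0≡12=m; m(12)→11·12+0≡2=c (all mod 26).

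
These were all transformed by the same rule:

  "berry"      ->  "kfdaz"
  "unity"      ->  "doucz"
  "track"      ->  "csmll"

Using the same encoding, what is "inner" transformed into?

Shifts by position in berry: pos 0: b→k (+9), pos 1: e→f (+1), pos 2: r→d (+12), pos 3: r→a (+9), pos 4: y→z (+1) — repeating every 3. The shifts repeat in a cycle of length 3: positions 0,1,… shift by +9, +1, +12, then the pattern repeats.
Applying it to inner: i+9=r, n+1=o, n+12=z, e+9=n, r+1=s.

rozns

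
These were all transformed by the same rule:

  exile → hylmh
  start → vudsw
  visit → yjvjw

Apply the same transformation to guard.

jvdsg

Shifts by position in exile: pos 0: e→h (+3), pos 1: x→y (+1), pos 2: i→l (+3), pos 3: l→m (+1) — repeating every 2. The shifts repeat in a cycle of length 2: positions 0,1,… shift by +3, +1, then the pattern repeats.
Applying it to guard: g+3=j, u+1=v, a+3=d, r+1=s, d+3=g.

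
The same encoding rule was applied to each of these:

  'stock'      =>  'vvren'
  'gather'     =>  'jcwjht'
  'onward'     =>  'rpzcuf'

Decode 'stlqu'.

prior

Shifts by position in stock: pos 0: s→v (+3), pos 1: t→v (+2), pos 2: o→r (+3), pos 3: c→e (+2) — repeating every 2. A repeating key of period 2 is used — shifts +3, +2 over and over.
Decoding stlqu: s−3=p, t−2=r, l−3=i, q−2=o, u−3=r.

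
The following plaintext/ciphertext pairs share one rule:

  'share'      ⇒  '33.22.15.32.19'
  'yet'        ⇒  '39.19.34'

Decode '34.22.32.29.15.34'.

throat

s is letter #19 and maps to 33: an offset of 14. Each letter is replaced by its alphabet position (a=1..z=26) + 14.
Undoing it on 34.22.32.29.15.34: 34→(34−14)÷1=20=t, 22→(22−14)÷1=8=h, 32→(32−14)÷1=18=r, 29→(29−14)÷1=15=o, 15→(15−14)÷1=1=a, 34→(34−14)÷1=20=t.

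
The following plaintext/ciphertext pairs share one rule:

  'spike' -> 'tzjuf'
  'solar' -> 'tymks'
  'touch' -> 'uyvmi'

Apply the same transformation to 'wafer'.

xkgos

Shifts by position in spike: pos 0: s→t (+1), pos 1: p→z (+10), pos 2: i→j (+1), pos 3: k→u (+10) — repeating every 2. A repeating key of period 2 is used — shifts +1, +10 over and over.
On wafer: w+1=x, a+10=k, f+1=g, e+10=o, r+1=s.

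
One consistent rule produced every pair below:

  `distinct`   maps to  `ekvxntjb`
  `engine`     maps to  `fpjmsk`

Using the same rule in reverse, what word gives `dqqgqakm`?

In distinct: d→e is +1, i→k is +2, s→v is +3, t→x is +4 — the shift increases by 1 each position. The shift increases by 1 at each position, starting from +1: 1, 2, 3, ….
Undoing it on dqqgqakm: d−1=c, q−2=o, q−3=n, g−4=c, q−5=l, a−6=u, k−7=d, m−8=e.

conclude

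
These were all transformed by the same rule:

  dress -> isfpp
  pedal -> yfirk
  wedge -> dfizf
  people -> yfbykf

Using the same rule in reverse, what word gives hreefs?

d(3)→i(8) and r(17)→s(18) fit y≡23x+17 (mod 26); the inverse of 23 mod 26 is 17. Each letter's alphabet position (a=0..z=25) is mapped through 23·x+17 mod 26 — an affine cipher.
Decoding hreefs: h(7)→17·(7−17)≡12=m; r(17)→17·(17−17)≡0=a; e(4)→17·(4−17)≡13=n; e(4)→17·(4−17)≡13=n; f(5)→17·(5−17)≡4=e; s(18)→17·(18−17)≡17=r (all mod 26).

manner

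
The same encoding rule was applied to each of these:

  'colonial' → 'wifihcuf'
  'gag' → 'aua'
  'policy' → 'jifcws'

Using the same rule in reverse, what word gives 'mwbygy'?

scheme

Every letter moves 20 places later in the alphabet, wrapping around z→a.
Reversing it on mwbygy: m−20=s, w−20=c, b−20=h, y−20=e, g−20=m, y−20=e.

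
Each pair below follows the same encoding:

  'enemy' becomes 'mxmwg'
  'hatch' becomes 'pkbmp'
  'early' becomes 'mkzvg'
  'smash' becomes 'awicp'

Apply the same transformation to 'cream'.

Shifts by position in enemy: pos 0: e→m (+8), pos 1: n→x (+10), pos 2: e→m (+8), pos 3: m→w (+10) — repeating every 2. The shifts repeat in a cycle of length 2: positions 0,1,… shift by +8, +10, then the pattern repeats.
Applying it to cream: c+8=k, r+10=b, e+8=m, a+10=k, m+8=u.

kbmku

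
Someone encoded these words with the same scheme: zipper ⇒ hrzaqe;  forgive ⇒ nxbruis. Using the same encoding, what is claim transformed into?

In zipper: z→h is +8, i→r is +9, p→z is +10, p→a is +11 — the shift increases by 1 each position. Each letter shifts forward by (position + 8), i.e. 8, 9, 10, … — the shift grows by one for each successive letter.
For claim: c+8=k, l+9=u, a+10=k, i+11=t, m+12=y.

kukty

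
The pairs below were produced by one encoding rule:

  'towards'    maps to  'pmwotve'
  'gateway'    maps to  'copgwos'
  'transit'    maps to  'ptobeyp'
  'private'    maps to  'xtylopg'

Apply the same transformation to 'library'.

fyztots

Treating letters as 0–25, the rule is x ↦ 11x + 14 (mod 26).
For library: l(11)→11·11+14≡5=f; i(8)→11·8+14≡24=y; b(1)→11·1+14≡25=z; r(17)→11·17+14≡19=t; a(0)→11·0+14≡14=o; r(17)→11·17+14≡19=t; y(24)→11·24+14≡18=s (all mod 26).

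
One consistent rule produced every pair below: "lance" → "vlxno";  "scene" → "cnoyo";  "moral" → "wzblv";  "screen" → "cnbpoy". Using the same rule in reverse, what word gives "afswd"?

Shifts by position in lance: pos 0: l→v (+10), pos 1: a→l (+11), pos 2: n→x (+10), pos 3: c→n (+11) — repeating every 2. It's a Vigenère-style cipher with numeric key [10,11]: position i shifts by key[i mod 2].
Decoding afswd: a−10=q, f−11=u, s−10=i, w−11=l, d−10=t.

quilt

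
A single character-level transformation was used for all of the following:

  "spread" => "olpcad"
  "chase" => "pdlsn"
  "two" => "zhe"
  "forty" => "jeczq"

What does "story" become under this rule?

Two steps: reverse the string, then apply a Caesar shift of +11.
For story: reverse → yrots; then shift: y+11=j, r+11=c, o+11=z, t+11=e, s+11=d.

jczed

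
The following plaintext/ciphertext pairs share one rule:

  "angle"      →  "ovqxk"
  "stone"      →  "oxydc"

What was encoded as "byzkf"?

vapor

The output letters match the input read backwards, each shifted +10: angle reversed is elgna. The word is reversed, then every letter is shifted forward by 10.
Decoding byzkf: shift back: b−10=r, y−10=o, z−10=p, k−10=a, f−10=v → ropav; then reverse → vapor.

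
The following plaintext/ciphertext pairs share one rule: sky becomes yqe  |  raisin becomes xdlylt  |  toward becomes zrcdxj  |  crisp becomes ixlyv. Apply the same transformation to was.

The shift depends on letter class: consonant s→y is +6, but vowel a→d is +3. Vowels shift forward by 3 and consonants shift forward by 6.
On was: w(cons)+6=c, a(vowel)+3=d, s(cons)+6=y.

cdy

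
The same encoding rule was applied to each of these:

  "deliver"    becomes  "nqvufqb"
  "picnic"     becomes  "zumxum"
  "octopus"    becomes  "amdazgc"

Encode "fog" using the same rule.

paq

The shift depends on letter class: consonant d→n is +10, but vowel e→q is +12. Two shifts are in play — +12 for a/e/i/o/u, +10 for every other letter.
Applying it to fog: f(cons)+10=p, o(vowel)+12=a, g(cons)+10=q.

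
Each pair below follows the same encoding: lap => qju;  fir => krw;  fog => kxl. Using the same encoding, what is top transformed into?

yxu

The shift depends on letter class: consonant l→q is +5, but vowel a→j is +9. Vowels shift forward by 9 and consonants shift forward by 5.
For top: t(cons)+5=y, o(vowel)+9=x, p(cons)+5=u.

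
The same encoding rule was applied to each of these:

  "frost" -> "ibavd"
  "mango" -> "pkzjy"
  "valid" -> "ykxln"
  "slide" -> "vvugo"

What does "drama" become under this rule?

The shifts repeat in a cycle of length 3: positions 0,1,… shift by +3, +10, +12, then the pattern repeats.
Applying it to drama: d+3=g, r+10=b, a+12=m, m+3=p, a+10=k.

gbmpk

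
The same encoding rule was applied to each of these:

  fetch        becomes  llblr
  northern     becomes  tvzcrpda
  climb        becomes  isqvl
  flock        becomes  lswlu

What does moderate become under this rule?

In fetch: f→l is +6, e→l is +7, t→b is +8, c→l is +9 — the shift increases by 1 each position. Letter i (0-indexed) is shifted by i+6, so successive shifts are 6, 7, 8, ….
On moderate: m+6=s, o+7=v, d+8=l, e+9=n, r+10=b, a+11=l, t+12=f, e+13=r.

svlnblfr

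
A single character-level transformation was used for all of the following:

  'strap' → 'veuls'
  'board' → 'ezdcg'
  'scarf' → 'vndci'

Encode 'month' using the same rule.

pzqek

A repeating key of period 2 is used — shifts +3, +11 over and over.
On month: m+3=p, o+11=z, n+3=q, t+11=e, h+3=k.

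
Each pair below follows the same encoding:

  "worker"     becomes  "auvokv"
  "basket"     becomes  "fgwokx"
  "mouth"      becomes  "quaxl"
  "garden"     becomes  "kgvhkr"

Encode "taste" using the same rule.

xgwxk

The shift depends on letter class: consonant w→a is +4, but vowel o→u is +6. The rule splits by letter class: vowels +6, consonants +4.
For taste: t(cons)+4=x, a(vowel)+6=g, s(cons)+4=w, t(cons)+4=x, e(vowel)+6=k.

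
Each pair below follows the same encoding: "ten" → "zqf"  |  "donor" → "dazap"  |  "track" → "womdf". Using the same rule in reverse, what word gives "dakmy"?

mayor

The output letters match the input read backwards, each shifted +12: ten reversed is net. Two steps: reverse the string, then apply a Caesar shift of +12.
Reversing it on dakmy: shift back: d−12=r, a−12=o, k−12=y, m−12=a, y−12=m → royam; then reverse → mayor.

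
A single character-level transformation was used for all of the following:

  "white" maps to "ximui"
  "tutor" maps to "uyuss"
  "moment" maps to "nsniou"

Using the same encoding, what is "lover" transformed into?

The shift depends on letter class: consonant w→x is +1, but vowel i→m is +4. The rule splits by letter class: vowels +4, consonants +1.
Applying it to lover: l(cons)+1=m, o(vowel)+4=s, v(cons)+1=w, e(vowel)+4=i, r(cons)+1=s.

mswis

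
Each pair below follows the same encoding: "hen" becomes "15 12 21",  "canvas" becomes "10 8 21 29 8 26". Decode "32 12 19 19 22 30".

yellow

h is letter #8 and maps to 15: an offset of 7. The number is (letter's place in the alphabet, a=1) + 7.
Decoding 32 12 19 19 22 30: 32→(32−7)÷1=25=y, 12→(12−7)÷1=5=e, 19→(19−7)÷1=12=l, 19→(19−7)÷1=12=l, 22→(22−7)÷1=15=o, 30→(30−7)÷1=23=w.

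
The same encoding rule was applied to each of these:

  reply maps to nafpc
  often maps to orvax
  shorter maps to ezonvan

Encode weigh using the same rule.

r(17)→n(13) and e(4)→a(0) fit y≡17x+10 (mod 26); the inverse of 17 mod 26 is 23. This is an affine cipher: with a=0,…,z=25, each position x becomes (17x+10) mod 26.
For weigh: w(22)→17·22+10≡20=u; e(4)→17·4+10≡0=a; i(8)→17·8+10≡16=q; g(6)→17·6+10≡8=i; h(7)→17·7+10≡25=z (all mod 26).

uaqiz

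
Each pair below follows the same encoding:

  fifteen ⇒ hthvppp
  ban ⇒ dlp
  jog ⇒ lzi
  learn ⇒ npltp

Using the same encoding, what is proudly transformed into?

The shift depends on letter class: consonant f→h is +2, but vowel i→t is +11. Vowels shift forward by 11 and consonants shift forward by 2.
For proudly: p(cons)+2=r, r(cons)+2=t, o(vowel)+11=z, u(vowel)+11=f, d(cons)+2=f, l(cons)+2=n, y(cons)+2=a.

rtzffna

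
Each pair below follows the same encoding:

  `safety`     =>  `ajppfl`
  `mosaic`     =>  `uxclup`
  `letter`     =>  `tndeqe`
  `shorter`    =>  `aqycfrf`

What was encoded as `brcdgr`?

In safety: s→a is +8, a→j is +9, f→p is +10, e→p is +11 — the shift increases by 1 each position. The shift increases by 1 at each position, starting from +8: 8, 9, 10, ….
Decoding brcdgr: b−8=t, r−9=i, c−10=s, d−11=s, g−12=u, r−13=e.

tissue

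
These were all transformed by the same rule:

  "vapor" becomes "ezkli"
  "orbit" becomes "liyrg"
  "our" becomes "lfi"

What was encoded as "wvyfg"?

debut

Letters are reflected about the middle of the alphabet (position → 25−position): Atbash.
Reversing it on wvyfg: w↔d, v↔e, y↔b, f↔u, g↔t.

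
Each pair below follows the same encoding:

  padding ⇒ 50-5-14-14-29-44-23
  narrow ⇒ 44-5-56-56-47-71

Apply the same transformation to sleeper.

59-38-17-17-50-17-56

p(#16)→50 and a(#1)→5: differences scale by 3, so n = 3·pos + 2. With a=1..z=26, the number is 3·pos + 2.
Applying it to sleeper: s=19→59, l=12→38, e=5→17, e=5→17, p=16→50, e=5→17, r=18→56.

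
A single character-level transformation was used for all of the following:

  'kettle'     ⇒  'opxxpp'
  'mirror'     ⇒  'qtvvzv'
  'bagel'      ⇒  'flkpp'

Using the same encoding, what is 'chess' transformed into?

glpww

The rule splits by letter class: vowels +11, consonants +4.
On chess: c(cons)+4=g, h(cons)+4=l, e(vowel)+11=p, s(cons)+4=w, s(cons)+4=w.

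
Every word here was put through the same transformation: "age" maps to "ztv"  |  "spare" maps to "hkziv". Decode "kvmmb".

penny

Each pair mirrors across the alphabet (a↔z, g↔t, e↔v): positions sum to 25. Each letter is replaced by its mirror in the alphabet: a↔z, b↔y, c↔x, and so on (the Atbash cipher).
Reversing it on kvmmb: k↔p, v↔e, m↔n, m↔n, b↔y.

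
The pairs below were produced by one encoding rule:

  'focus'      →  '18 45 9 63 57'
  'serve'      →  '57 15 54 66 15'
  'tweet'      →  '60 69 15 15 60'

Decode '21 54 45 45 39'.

f(#6)→18 and o(#15)→45: differences scale by 3, so n = 3·pos + 0. With a=1..z=26, the number is 3·pos.
Reversing it on 21 54 45 45 39: 21→(21−0)÷3=7=g, 54→(54−0)÷3=18=r, 45→(45−0)÷3=15=o, 45→(45−0)÷3=15=o, 39→(39−0)÷3=13=m.

groom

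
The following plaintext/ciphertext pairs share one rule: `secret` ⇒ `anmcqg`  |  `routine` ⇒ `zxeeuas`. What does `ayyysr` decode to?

Each letter shifts forward by (position + 8), i.e. 8, 9, 10, … — the shift grows by one for each successive letter.
Undoing it on ayyysr: a−8=s, y−9=p, y−10=o, y−11=n, s−12=g, r−13=e.

sponge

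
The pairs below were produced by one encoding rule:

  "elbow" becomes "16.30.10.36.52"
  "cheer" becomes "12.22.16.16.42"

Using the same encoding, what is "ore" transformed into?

Each letter becomes 2×(its alphabet position, a=1..z=26) + 6.
For ore: o=15→36, r=18→42, e=5→16.

36.42.16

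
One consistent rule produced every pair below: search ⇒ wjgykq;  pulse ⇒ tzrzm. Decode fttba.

bonus

In search: s→w is +4, e→j is +5, a→g is +6, r→y is +7 — the shift increases by 1 each position. The shift increases by 1 at each position, starting from +4: 4, 5, 6, ….
Undoing it on fttba: f−4=b, t−5=o, t−6=n, b−7=u, a−8=s.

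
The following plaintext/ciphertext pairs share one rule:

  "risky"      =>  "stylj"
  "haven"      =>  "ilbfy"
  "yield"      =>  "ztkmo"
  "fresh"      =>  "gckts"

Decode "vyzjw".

Shifts by position in risky: pos 0: r→s (+1), pos 1: i→t (+11), pos 2: s→y (+6), pos 3: k→l (+1), pos 4: y→j (+11) — repeating every 3. It's a Vigenère-style cipher with numeric key [1,11,6]: position i shifts by key[i mod 3].
Decoding vyzjw: v−1=u, y−11=n, z−6=t, j−1=i, w−11=l.

until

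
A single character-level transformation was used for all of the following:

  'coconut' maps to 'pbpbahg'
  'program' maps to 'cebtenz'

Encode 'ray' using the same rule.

Compare letters: c→p is +13, o→b is +13, c→p is +13 — a constant shift. It's a constant shift of +13 (ROT13).
For ray: r+13=e, a+13=n, y+13=l.

enl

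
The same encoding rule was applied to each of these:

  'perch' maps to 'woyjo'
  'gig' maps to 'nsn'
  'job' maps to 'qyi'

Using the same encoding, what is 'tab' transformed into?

The shift depends on letter class: consonant p→w is +7, but vowel e→o is +10. Two shifts are in play — +10 for a/e/i/o/u, +7 for every other letter.
On tab: t(cons)+7=a, a(vowel)+10=k, b(cons)+7=i.

aki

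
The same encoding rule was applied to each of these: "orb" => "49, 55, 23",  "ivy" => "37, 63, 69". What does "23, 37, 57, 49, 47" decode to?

o(#15)→49 and r(#18)→55: differences scale by 2, so n = 2·pos + 19. The formula is n = 2×(alphabet index, a=1) + 19.
Reversing it on 23, 37, 57, 49, 47: 23→(23−19)÷2=2=b, 37→(37−19)÷2=9=i, 57→(57−19)÷2=19=s, 49→(49−19)÷2=15=o, 47→(47−19)÷2=14=n.

bison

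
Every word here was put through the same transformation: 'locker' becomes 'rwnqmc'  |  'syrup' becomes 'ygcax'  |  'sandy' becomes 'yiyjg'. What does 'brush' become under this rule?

Shifts by position in locker: pos 0: l→r (+6), pos 1: o→w (+8), pos 2: c→n (+11), pos 3: k→q (+6), pos 4: e→m (+8), pos 5: r→c (+11) — repeating every 3. A repeating key of period 3 is used — shifts +6, +8, +11 over and over.
For brush: b+6=h, r+8=z, u+11=f, s+6=y, h+8=p.

hzfyp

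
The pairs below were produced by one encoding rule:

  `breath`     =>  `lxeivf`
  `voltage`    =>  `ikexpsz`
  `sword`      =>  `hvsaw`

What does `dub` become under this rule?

fyh

The output letters match the input read backwards, each shifted +4: breath reversed is htaerb. Two steps: reverse the string, then apply a Caesar shift of +4.
Applying it to dub: reverse → bud; then shift: b+4=f, u+4=y, d+4=h.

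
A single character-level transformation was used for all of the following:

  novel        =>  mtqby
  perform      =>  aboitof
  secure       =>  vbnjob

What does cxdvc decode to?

n(13)→m(12) and o(14)→t(19) fit y≡7x+25 (mod 26); the inverse of 7 mod 26 is 15. Each letter's alphabet position (a=0..z=25) is mapped through 7·x+25 mod 26 — an affine cipher.
Reversing it on cxdvc: c(2)→15·(2−25)≡19=t; x(23)→15·(23−25)≡22=w; d(3)→15·(3−25)≡8=i; v(21)→15·(21−25)≡18=s; c(2)→15·(2−25)≡19=t (all mod 26).

twist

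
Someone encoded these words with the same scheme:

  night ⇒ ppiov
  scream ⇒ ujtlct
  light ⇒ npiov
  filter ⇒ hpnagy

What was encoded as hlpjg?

Shifts by position in night: pos 0: n→p (+2), pos 1: i→p (+7), pos 2: g→i (+2), pos 3: h→o (+7) — repeating every 2. The shifts repeat in a cycle of length 2: positions 0,1,… shift by +2, +7, then the pattern repeats.
Reversing it on hlpjg: h−2=f, l−7=e, p−2=n, j−7=c, g−2=e.

fence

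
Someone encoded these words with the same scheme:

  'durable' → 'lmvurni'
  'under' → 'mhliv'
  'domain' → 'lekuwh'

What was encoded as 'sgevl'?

d(3)→l(11) and u(20)→m(12) fit y≡23x+20 (mod 26); the inverse of 23 mod 26 is 17. Each letter's alphabet position (a=0..z=25) is mapped through 23·x+20 mod 26 — an affine cipher.
Reversing it on sgevl: s(18)→17·(18−20)≡18=s; g(6)→17·(6−20)≡22=w; e(4)→17·(4−20)≡14=o; v(21)→17·(21−20)≡17=r; l(11)→17·(11−20)≡3=d (all mod 26).

sword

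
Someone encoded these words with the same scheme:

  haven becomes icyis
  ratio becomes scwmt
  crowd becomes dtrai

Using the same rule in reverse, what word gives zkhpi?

In haven: h→i is +1, a→c is +2, v→y is +3, e→i is +4 — the shift increases by 1 each position. Each letter shifts forward by (position + 1), i.e. 1, 2, 3, … — the shift grows by one for each successive letter.
Undoing it on zkhpi: z−1=y, k−2=i, h−3=e, p−4=l, i−5=d.

yield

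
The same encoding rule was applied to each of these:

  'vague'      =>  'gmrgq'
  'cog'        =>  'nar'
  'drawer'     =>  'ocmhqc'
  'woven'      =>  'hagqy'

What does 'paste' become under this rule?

amdeq

Two shifts are in play — +12 for a/e/i/o/u, +11 for every other letter.
On paste: p(cons)+11=a, a(vowel)+12=m, s(cons)+11=d, t(cons)+11=e, e(vowel)+12=q.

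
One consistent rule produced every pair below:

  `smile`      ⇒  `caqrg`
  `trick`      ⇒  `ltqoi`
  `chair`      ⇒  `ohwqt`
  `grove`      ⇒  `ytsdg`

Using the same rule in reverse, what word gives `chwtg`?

share

Treating letters as 0–25, the rule is x ↦ 9x + 22 (mod 26).
Decoding chwtg: c(2)→3·(2−22)≡18=s; h(7)→3·(7−22)≡7=h; w(22)→3·(22−22)≡0=a; t(19)→3·(19−22)≡17=r; g(6)→3·(6−22)≡4=e (all mod 26).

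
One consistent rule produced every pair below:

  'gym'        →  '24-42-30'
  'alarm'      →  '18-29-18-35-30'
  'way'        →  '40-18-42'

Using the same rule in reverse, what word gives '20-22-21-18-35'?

g is letter #7 and maps to 24: an offset of 17. Letters become their 1-based position plus 17 (so a→18, b→19, …).
Decoding 20-22-21-18-35: 20→(20−17)÷1=3=c, 22→(22−17)÷1=5=e, 21→(21−17)÷1=4=d, 18→(18−17)÷1=1=a, 35→(35−17)÷1=18=r.

cedar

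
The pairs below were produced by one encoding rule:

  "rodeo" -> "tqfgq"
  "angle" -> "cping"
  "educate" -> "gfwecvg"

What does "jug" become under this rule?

lwi

Every letter moves 2 places later in the alphabet, wrapping around z→a.
Applying it to jug: j+2=l, u+2=w, g+2=i.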